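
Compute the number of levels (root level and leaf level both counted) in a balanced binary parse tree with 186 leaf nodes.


In a balanced binary tree with n leaves the deepest leaf is ceil(log2(n)) edges below the root,
so counting node levels inclusive of root and leaves gives ceil(log2(n)) + 1 levels.
log2(186) = 7.5392
ceil(7.5392) = 8
levels = 8 + 1 = 9

9


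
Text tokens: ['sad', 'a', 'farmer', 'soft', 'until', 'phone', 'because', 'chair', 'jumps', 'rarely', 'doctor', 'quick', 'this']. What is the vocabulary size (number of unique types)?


Listing all tokens and tracking unique types:
  Token 1: 'sad' -> NEW (unique so far: 1)
  Token 2: 'a' -> NEW (unique so far: 2)
  Token 3: 'farmer' -> NEW (unique so far: 3)
  Token 4: 'soft' -> NEW (unique so far: 4)
  Token 5: 'until' -> NEW (unique so far: 5)
  Token 6: 'phone' -> NEW (unique so far: 6)
  Token 7: 'because' -> NEW (unique so far: 7)
  Token 8: 'chair' -> NEW (unique so far: 8)
  Token 9: 'jumps' -> NEW (unique so far: 9)
  Token 10: 'rarely' -> NEW (unique so far: 10)
  Token 11: 'doctor' -> NEW (unique so far: 11)
  Token 12: 'quick' -> NEW (unique so far: 12)
  Token 13: 'this' -> NEW (unique so far: 13)
Unique types: ('a', 'because', 'chair', 'doctor', 'farmer', 'jumps', 'phone', 'quick', 'rarely', 'sad', 'soft', 'this', 'until')
Vocabulary size: 13

13


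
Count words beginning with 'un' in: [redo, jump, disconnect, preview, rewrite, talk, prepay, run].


Checking each word for prefix 'un':
  'redo' -> no (count: 0)
  'jump' -> no (count: 0)
  'disconnect' -> no (count: 0)
  'preview' -> no (count: 0)
  'rewrite' -> no (count: 0)
  'talk' -> no (count: 0)
  'prepay' -> no (count: 0)
  'run' -> no (count: 0)
Total with prefix 'un': 0

0


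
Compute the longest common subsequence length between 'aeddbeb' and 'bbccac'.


DP table for LCS of 'aeddbeb' and 'bbccac':
       b  b  c  c  a  c
    0  0  0  0  0  0  0
  a 0  0  0  0  0  1  1
  e 0  0  0  0  0  1  1
  d 0  0  0  0  0  1  1
  d 0  0  0  0  0  1  1
  b 0  1  1  1  1  1  1
  e 0  1  1  1  1  1  1
  b 0  1  2  2  2  2  2
LCS: 'bb'
LCS length = 2

2


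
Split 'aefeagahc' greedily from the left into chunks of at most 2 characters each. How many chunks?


'aefeagahc' has 9 characters.
Chunking with max size 2:
  Chunk 1: 'ae' (positions 0-1)
  Chunk 2: 'fe' (positions 2-3)
  Chunk 3: 'ag' (positions 4-5)
  Chunk 4: 'ah' (positions 6-7)
  Chunk 5: 'c' (positions 8-8)
Total chunks: ceil(9 / 2) = 5

5


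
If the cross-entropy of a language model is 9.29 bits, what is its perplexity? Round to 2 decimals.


Perplexity formula: PP = 2^H
H = 9.29
PP = 2^9.29
Decompose: 2^9.29 = 2^9 * 2^0.29
2^9 = 512, 2^0.29 ~ 1.2226403
PP ~ 512 * 1.2226403 = 625.9918336
Rounded to 2 decimals: 625.99

625.99


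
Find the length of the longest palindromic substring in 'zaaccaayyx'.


Scanning 'zaaccaayyx' for palindromic substrings.
Substring at positions 1-6: 'aaccaa'.
Check: reverse('aaccaa') = 'aaccaa' -> palindrome confirmed.
Neighbouring characters ('z' / 'y') break symmetry, so it cannot extend further.
No longer palindromic substring exists; longest length = 6

6


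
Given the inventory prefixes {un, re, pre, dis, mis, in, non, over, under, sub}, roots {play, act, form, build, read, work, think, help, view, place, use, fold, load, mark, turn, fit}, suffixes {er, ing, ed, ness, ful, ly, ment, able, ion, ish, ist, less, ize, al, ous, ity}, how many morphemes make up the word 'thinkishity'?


Segmenting 'thinkishity' against the inventory:
  'think' -> root (morpheme 1)
  'ish' -> suffix (morpheme 2)
  'ity' -> suffix (morpheme 3)
Total morphemes: 3

3


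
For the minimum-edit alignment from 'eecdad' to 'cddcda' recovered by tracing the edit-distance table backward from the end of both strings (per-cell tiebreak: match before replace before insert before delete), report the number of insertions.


Edit distance = 4. Backtracking from cell (6, 6) with preference match > replace > insert > delete,
then listing the resulting alignment 'eecdad' -> 'cddcda' left to right:
  Step 1: insert 'c' [insertion #1]
  Step 2: replace e->d
  Step 3: replace e->d
  Step 4: keep 'c'
  Step 5: keep 'd'
  Step 6: keep 'a'
  Step 7: delete 'd'
Total insertions: 1

1


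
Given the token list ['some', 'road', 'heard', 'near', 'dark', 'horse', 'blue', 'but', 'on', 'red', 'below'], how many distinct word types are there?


Listing all tokens and tracking unique types:
  Token 1: 'some' -> NEW (unique so far: 1)
  Token 2: 'road' -> NEW (unique so far: 2)
  Token 3: 'heard' -> NEW (unique so far: 3)
  Token 4: 'near' -> NEW (unique so far: 4)
  Token 5: 'dark' -> NEW (unique so far: 5)
  Token 6: 'horse' -> NEW (unique so far: 6)
  Token 7: 'blue' -> NEW (unique so far: 7)
  Token 8: 'but' -> NEW (unique so far: 8)
  Token 9: 'on' -> NEW (unique so far: 9)
  Token 10: 'red' -> NEW (unique so far: 10)
  Token 11: 'below' -> NEW (unique so far: 11)
Unique types: ('below', 'blue', 'but', 'dark', 'heard', 'horse', 'near', 'on', 'red', 'road', 'some')
Vocabulary size: 11

11


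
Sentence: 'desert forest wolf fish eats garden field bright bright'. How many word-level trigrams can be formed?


Word trigrams from [9] words:
  Trigram 1: (desert forest wolf)
  Trigram 2: (forest wolf fish)
  Trigram 3: (wolf fish eats)
  Trigram 4: (fish eats garden)
  Trigram 5: (eats garden field)
  Trigram 6: (garden field bright)
  Trigram 7: (field bright bright)
Total word trigrams: 9 - 2 = 7

7


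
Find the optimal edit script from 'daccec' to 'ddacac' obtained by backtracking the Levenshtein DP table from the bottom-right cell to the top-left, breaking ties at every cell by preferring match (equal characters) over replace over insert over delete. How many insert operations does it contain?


Edit distance = 3. Backtracking from cell (6, 6) with preference match > replace > insert > delete,
then listing the resulting alignment 'daccec' -> 'ddacac' left to right:
  Step 1: keep 'd'
  Step 2: replace a->d
  Step 3: replace c->a
  Step 4: keep 'c'
  Step 5: replace e->a
  Step 6: keep 'c'
Total insertions: 0

0


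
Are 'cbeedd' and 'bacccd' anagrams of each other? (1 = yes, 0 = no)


Sort characters of 'cbeedd': 'bcddee'
Sort characters of 'bacccd': 'abcccd'
Sorted forms differ -> they are NOT anagrams
Result: 0

0


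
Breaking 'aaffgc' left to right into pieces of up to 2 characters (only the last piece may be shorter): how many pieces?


'aaffgc' has 6 characters.
Chunking with max size 2:
  Chunk 1: 'aa' (positions 0-1)
  Chunk 2: 'ff' (positions 2-3)
  Chunk 3: 'gc' (positions 4-5)
Total chunks: ceil(6 / 2) = 3

3


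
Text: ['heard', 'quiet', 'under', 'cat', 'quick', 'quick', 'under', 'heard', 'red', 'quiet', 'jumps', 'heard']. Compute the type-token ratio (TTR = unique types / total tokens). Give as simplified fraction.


Tokens: 12
Unique types: ('cat', 'heard', 'jumps', 'quick', 'quiet', 'red', 'under') = 7
TTR = 7/12
Already in lowest terms.

7/12


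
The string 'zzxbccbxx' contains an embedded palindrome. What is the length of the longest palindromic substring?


Scanning 'zzxbccbxx' for palindromic substrings.
Substring at positions 2-7: 'xbccbx'.
Check: reverse('xbccbx') = 'xbccbx' -> palindrome confirmed.
Neighbouring characters ('z' / 'x') break symmetry, so it cannot extend further.
No longer palindromic substring exists; longest length = 6

6


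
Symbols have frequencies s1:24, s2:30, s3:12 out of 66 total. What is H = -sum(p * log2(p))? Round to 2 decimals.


Computing entropy H = -sum(p_i * log2(p_i)):
  s1: p = 24/66 = 0.3636, -p*log2(p) = 0.5307
  s2: p = 30/66 = 0.4545, -p*log2(p) = 0.5170
  s3: p = 12/66 = 0.1818, -p*log2(p) = 0.4472
H = sum of terms = 1.4949
Rounded to 2 decimals: 1.49

1.49


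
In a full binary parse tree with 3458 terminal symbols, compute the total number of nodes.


Leaf nodes (terminals): 3458
Internal nodes = n - 1 = 3458 - 1 = 3457
Total = leaves + internal = 3458 + 3457 = 6915

6915


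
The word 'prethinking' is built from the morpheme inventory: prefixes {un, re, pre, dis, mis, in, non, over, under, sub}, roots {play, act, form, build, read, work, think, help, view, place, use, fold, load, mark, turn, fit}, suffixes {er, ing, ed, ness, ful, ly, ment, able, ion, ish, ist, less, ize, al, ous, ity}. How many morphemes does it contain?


Segmenting 'prethinking' against the inventory:
  'pre' -> prefix (morpheme 1)
  'think' -> root (morpheme 2)
  'ing' -> suffix (morpheme 3)
Total morphemes: 3

3


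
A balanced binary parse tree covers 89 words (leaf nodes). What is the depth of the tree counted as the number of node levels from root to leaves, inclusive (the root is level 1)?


In a balanced binary tree with n leaves the deepest leaf is ceil(log2(n)) edges below the root,
so counting node levels inclusive of root and leaves gives ceil(log2(n)) + 1 levels.
log2(89) = 6.4757
ceil(6.4757) = 7
levels = 7 + 1 = 8

8


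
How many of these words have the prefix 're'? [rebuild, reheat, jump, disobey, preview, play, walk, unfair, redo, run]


Checking each word for prefix 're':
  'rebuild' -> YES, starts with 're' (count: 1)
  'reheat' -> YES, starts with 're' (count: 2)
  'jump' -> no (count: 2)
  'disobey' -> no (count: 2)
  'preview' -> no (count: 2)
  'play' -> no (count: 2)
  'walk' -> no (count: 2)
  'unfair' -> no (count: 2)
  'redo' -> YES, starts with 're' (count: 3)
  'run' -> no (count: 3)
Total with prefix 're': 3

3


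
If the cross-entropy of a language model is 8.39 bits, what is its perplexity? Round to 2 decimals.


Perplexity formula: PP = 2^H
H = 8.39
PP = 2^8.39
Decompose: 2^8.39 = 2^8 * 2^0.39
2^8 = 256, 2^0.39 ~ 1.3103934
PP ~ 256 * 1.3103934 = 335.4607104
Rounded to 2 decimals: 335.46

335.46


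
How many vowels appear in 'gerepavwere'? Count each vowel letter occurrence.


Scanning each character of 'gerepavwere':
  Position 1: 'g' -> consonant (running count: 0)
  Position 2: 'e' -> vowel (running count: 1)
  Position 3: 'r' -> consonant (running count: 1)
  Position 4: 'e' -> vowel (running count: 2)
  Position 5: 'p' -> consonant (running count: 2)
  Position 6: 'a' -> vowel (running count: 3)
  Position 7: 'v' -> consonant (running count: 3)
  Position 8: 'w' -> consonant (running count: 3)
  Position 9: 'e' -> vowel (running count: 4)
  Position 10: 'r' -> consonant (running count: 4)
  Position 11: 'e' -> vowel (running count: 5)
Total vowels: 5

5


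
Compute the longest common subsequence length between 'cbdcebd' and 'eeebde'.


DP table for LCS of 'cbdcebd' and 'eeebde':
       e  e  e  b  d  e
    0  0  0  0  0  0  0
  c 0  0  0  0  0  0  0
  b 0  0  0  0  1  1  1
  d 0  0  0  0  1  2  2
  c 0  0  0  0  1  2  2
  e 0  1  1  1  1  2  3
  b 0  1  1  1  2  2  3
  d 0  1  1  1  2  3  3
LCS: 'bde'
LCS length = 3

3


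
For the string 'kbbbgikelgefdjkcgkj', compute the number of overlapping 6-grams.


String 'kbbbgikelgefdjkcgkj' has length L = 19.
Number of overlapping n-grams = L - n + 1
Substituting: 19 - 6 + 1 = 14

14


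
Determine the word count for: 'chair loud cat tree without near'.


Counting words by splitting on spaces:
  Word 1: 'chair'
  Word 2: 'loud'
  Word 3: 'cat'
  Word 4: 'tree'
  Word 5: 'without'
  Word 6: 'near'
Total words: 6

6


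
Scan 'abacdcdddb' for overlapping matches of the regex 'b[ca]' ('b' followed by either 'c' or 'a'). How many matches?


Pattern: b[ca] means 'b' followed by either 'c' or 'a'.
Scanning 'abacdcdddb' position-by-position:
  Pos 0: window 'ab' -> no
  Pos 1: window 'ba' -> MATCH
  Pos 2: window 'ac' -> no
  Pos 3: window 'cd' -> no
  Pos 4: window 'dc' -> no
  Pos 5: window 'cd' -> no
  Pos 6: window 'dd' -> no
  Pos 7: window 'dd' -> no
  Pos 8: window 'db' -> no
  Pos 9: window 'b' -> no
Total matches: 1

1


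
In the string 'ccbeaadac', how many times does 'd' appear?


Scanning 'ccbeaadac' for 'd':
  Position 6: 'd' -> MATCH (count: 1)
Total occurrences of 'd': 1

1


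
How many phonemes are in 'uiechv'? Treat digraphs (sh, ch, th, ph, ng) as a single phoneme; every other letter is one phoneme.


Parsing 'uiechv' greedily, digraphs first:
  'u' -> vowel phoneme (phonemes so far: 1)
  'i' -> vowel phoneme (phonemes so far: 2)
  'e' -> vowel phoneme (phonemes so far: 3)
  'ch' -> digraph (1 consonant phoneme) (phonemes so far: 4)
  'v' -> consonant phoneme (phonemes so far: 5)
Total phonemes: 5

5


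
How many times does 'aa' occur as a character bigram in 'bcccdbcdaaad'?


Scanning 'bcccdbcdaaad' for bigram 'aa':
  Position 0: 'bc' -> no
  Position 1: 'cc' -> no
  Position 2: 'cc' -> no
  Position 3: 'cd' -> no
  Position 4: 'db' -> no
  Position 5: 'bc' -> no
  Position 6: 'cd' -> no
  Position 7: 'da' -> no
  Position 8: 'aa' -> MATCH
  Position 9: 'aa' -> MATCH
  Position 10: 'ad' -> no
Total matches: 2

2


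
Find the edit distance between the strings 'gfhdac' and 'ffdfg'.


Building DP table for s1='gfhdac' (len 6) and s2='ffdfg' (len 5):
       f  f  d  f  g
    0  1  2  3  4  5
  g 1  1  2  3  4  4
  f 2  1  1  2  3  4
  h 3  2  2  2  3  4
  d 4  3  3  2  3  4
  a 5  4  4  3  3  4
  c 6  5  5  4  4  4
Edit distance = dp[6][5] = 4

4


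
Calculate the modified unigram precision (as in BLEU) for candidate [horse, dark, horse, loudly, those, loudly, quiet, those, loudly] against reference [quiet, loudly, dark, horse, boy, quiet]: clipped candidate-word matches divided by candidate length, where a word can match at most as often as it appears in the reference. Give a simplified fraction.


Reference word counts: {'boy': 1, 'dark': 1, 'horse': 1, 'loudly': 1, 'quiet': 2}
Checking each candidate word (with clipping):
  'horse' -> in reference (ref count 1, used 1/1) -> match (matches: 1)
  'dark' -> in reference (ref count 1, used 1/1) -> match (matches: 2)
  'horse' -> ref count 1 already used up (1/1) -> clipped, no match (matches: 2)
  'loudly' -> in reference (ref count 1, used 1/1) -> match (matches: 3)
  'those' -> not in reference -> no match (matches: 3)
  'loudly' -> ref count 1 already used up (1/1) -> clipped, no match (matches: 3)
  'quiet' -> in reference (ref count 2, used 1/2) -> match (matches: 4)
  'those' -> not in reference -> no match (matches: 4)
  'loudly' -> ref count 1 already used up (1/1) -> clipped, no match (matches: 4)
Clipped matches: 4, Candidate length: 9
Precision = 4/9

4/9


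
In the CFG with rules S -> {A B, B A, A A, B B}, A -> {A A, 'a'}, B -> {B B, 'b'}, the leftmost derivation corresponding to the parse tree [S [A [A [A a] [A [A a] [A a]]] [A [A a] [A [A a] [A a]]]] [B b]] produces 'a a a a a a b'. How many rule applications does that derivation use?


Every bracketed nonterminal node [X ...] in the tree is produced by exactly one rule application.
Reading the tree off as a leftmost derivation:
  Step 1: S  =>  A B   (applied S -> A B)
  Step 2: A B  =>  A A B   (applied A -> A A)
  Step 3: A A B  =>  A A A B   (applied A -> A A)
  Step 4: A A A B  =>  a A A B   (applied A -> a)
  Step 5: a A A B  =>  a A A A B   (applied A -> A A)
  Step 6: a A A A B  =>  a a A A B   (applied A -> a)
  Step 7: a a A A B  =>  a a a A B   (applied A -> a)
  Step 8: a a a A B  =>  a a a A A B   (applied A -> A A)
  Step 9: a a a A A B  =>  a a a a A B   (applied A -> a)
  Step 10: a a a a A B  =>  a a a a A A B   (applied A -> A A)
  Step 11: a a a a A A B  =>  a a a a a A B   (applied A -> a)
  Step 12: a a a a a A B  =>  a a a a a a B   (applied A -> a)
  Step 13: a a a a a a B  =>  a a a a a a b   (applied B -> b)
Final yield: a a a a a a b
Total rewrite steps: 13

13


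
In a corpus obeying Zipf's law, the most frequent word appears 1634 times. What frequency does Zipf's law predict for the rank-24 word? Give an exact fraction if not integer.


Zipf's law: freq(rank) = f1 / rank
f1 = 1634, rank = 24
freq = 1634 / 24
GCD(1634, 24) = 2
Simplified: 817/12

817/12


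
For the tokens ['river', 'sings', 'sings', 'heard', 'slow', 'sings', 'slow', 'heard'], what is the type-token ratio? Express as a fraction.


Tokens: 8
Unique types: ('heard', 'river', 'sings', 'slow') = 4
TTR = 4/8
Simplify: divide both by 4 -> 1/2
TTR = 1/2

1/2


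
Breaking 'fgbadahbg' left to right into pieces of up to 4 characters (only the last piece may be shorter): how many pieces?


'fgbadahbg' has 9 characters.
Chunking with max size 4:
  Chunk 1: 'fgba' (positions 0-3)
  Chunk 2: 'dahb' (positions 4-7)
  Chunk 3: 'g' (positions 8-8)
Total chunks: ceil(9 / 4) = 3

3


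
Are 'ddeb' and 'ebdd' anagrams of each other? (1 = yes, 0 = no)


Sort characters of 'ddeb': 'bdde'
Sort characters of 'ebdd': 'bdde'
Sorted forms match -> they ARE anagrams
Result: 1

1


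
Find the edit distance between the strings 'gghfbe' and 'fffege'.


Building DP table for s1='gghfbe' (len 6) and s2='fffege' (len 6):
       f  f  f  e  g  e
    0  1  2  3  4  5  6
  g 1  1  2  3  4  4  5
  g 2  2  2  3  4  4  5
  h 3  3  3  3  4  5  5
  f 4  3  3  3  4  5  6
  b 5  4  4  4  4  5  6
  e 6  5  5  5  4  5  5
Edit distance = dp[6][6] = 5

5


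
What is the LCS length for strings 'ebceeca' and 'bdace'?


DP table for LCS of 'ebceeca' and 'bdace':
       b  d  a  c  e
    0  0  0  0  0  0
  e 0  0  0  0  0  1
  b 0  1  1  1  1  1
  c 0  1  1  1  2  2
  e 0  1  1  1  2  3
  e 0  1  1  1  2  3
  c 0  1  1  1  2  3
  a 0  1  1  2  2  3
LCS: 'bce'
LCS length = 3

3


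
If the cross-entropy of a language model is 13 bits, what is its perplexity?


Perplexity formula: PP = 2^H
H = 13
PP = 2^13
PP = 2^13 = 8192

8192


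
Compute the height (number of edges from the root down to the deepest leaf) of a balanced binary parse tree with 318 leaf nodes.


In a balanced binary tree with n leaves the deepest leaf is ceil(log2(n)) edges below the root.
log2(318) = 8.3129
ceil(8.3129) = 9
height (edges) = 9

9


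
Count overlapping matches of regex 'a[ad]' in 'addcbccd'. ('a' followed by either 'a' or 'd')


Pattern: a[ad] means 'a' followed by either 'a' or 'd'.
Scanning 'addcbccd' position-by-position:
  Pos 0: window 'ad' -> MATCH
  Pos 1: window 'dd' -> no
  Pos 2: window 'dc' -> no
  Pos 3: window 'cb' -> no
  Pos 4: window 'bc' -> no
  Pos 5: window 'cc' -> no
  Pos 6: window 'cd' -> no
  Pos 7: window 'd' -> no
Total matches: 1

1


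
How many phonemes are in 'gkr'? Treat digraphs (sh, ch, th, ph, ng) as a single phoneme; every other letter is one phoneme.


Parsing 'gkr' greedily, digraphs first:
  'g' -> consonant phoneme (phonemes so far: 1)
  'k' -> consonant phoneme (phonemes so far: 2)
  'r' -> consonant phoneme (phonemes so far: 3)
Total phonemes: 3

3


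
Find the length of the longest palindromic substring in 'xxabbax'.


Scanning 'xxabbax' for palindromic substrings.
Substring at positions 1-6: 'xabbax'.
Check: reverse('xabbax') = 'xabbax' -> palindrome confirmed.
Neighbouring characters ('x' / '-') break symmetry, so it cannot extend further.
No longer palindromic substring exists; longest length = 6

6


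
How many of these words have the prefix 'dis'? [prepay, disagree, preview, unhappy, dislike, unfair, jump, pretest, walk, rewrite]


Checking each word for prefix 'dis':
  'prepay' -> no (count: 0)
  'disagree' -> YES, starts with 'dis' (count: 1)
  'preview' -> no (count: 1)
  'unhappy' -> no (count: 1)
  'dislike' -> YES, starts with 'dis' (count: 2)
  'unfair' -> no (count: 2)
  'jump' -> no (count: 2)
  'pretest' -> no (count: 2)
  'walk' -> no (count: 2)
  'rewrite' -> no (count: 2)
Total with prefix 'dis': 2

2


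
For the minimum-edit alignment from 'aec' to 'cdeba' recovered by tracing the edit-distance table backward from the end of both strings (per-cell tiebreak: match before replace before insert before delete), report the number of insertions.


Edit distance = 4. Backtracking from cell (3, 5) with preference match > replace > insert > delete,
then listing the resulting alignment 'aec' -> 'cdeba' left to right:
  Step 1: insert 'c' [insertion #1]
  Step 2: replace a->d
  Step 3: keep 'e'
  Step 4: insert 'b' [insertion #2]
  Step 5: replace c->a
Total insertions: 2

2


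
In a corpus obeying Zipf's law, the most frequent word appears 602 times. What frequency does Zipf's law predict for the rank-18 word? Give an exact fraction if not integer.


Zipf's law: freq(rank) = f1 / rank
f1 = 602, rank = 18
freq = 602 / 18
GCD(602, 18) = 2
Simplified: 301/9

301/9


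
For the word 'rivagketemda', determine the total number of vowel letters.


Scanning each character of 'rivagketemda':
  Position 1: 'r' -> consonant (running count: 0)
  Position 2: 'i' -> vowel (running count: 1)
  Position 3: 'v' -> consonant (running count: 1)
  Position 4: 'a' -> vowel (running count: 2)
  Position 5: 'g' -> consonant (running count: 2)
  Position 6: 'k' -> consonant (running count: 2)
  Position 7: 'e' -> vowel (running count: 3)
  Position 8: 't' -> consonant (running count: 3)
  Position 9: 'e' -> vowel (running count: 4)
  Position 10: 'm' -> consonant (running count: 4)
  Position 11: 'd' -> consonant (running count: 4)
  Position 12: 'a' -> vowel (running count: 5)
Total vowels: 5

5


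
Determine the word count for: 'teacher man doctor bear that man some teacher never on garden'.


Counting words by splitting on spaces:
  Word 1: 'teacher'
  Word 2: 'man'
  Word 3: 'doctor'
  Word 4: 'bear'
  Word 5: 'that'
  Word 6: 'man'
  Word 7: 'some'
  Word 8: 'teacher'
  Word 9: 'never'
  Word 10: 'on'
  Word 11: 'garden'
Total words: 11

11


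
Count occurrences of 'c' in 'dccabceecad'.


Scanning 'dccabceecad' for 'c':
  Position 1: 'c' -> MATCH (count: 1)
  Position 2: 'c' -> MATCH (count: 2)
  Position 5: 'c' -> MATCH (count: 3)
  Position 8: 'c' -> MATCH (count: 4)
Total occurrences of 'c': 4

4


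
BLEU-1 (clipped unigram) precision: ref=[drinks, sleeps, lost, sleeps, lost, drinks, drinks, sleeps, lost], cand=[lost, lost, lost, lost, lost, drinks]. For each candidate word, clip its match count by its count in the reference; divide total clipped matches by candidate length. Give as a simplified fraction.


Reference word counts: {'drinks': 3, 'lost': 3, 'sleeps': 3}
Checking each candidate word (with clipping):
  'lost' -> in reference (ref count 3, used 1/3) -> match (matches: 1)
  'lost' -> in reference (ref count 3, used 2/3) -> match (matches: 2)
  'lost' -> in reference (ref count 3, used 3/3) -> match (matches: 3)
  'lost' -> ref count 3 already used up (3/3) -> clipped, no match (matches: 3)
  'lost' -> ref count 3 already used up (3/3) -> clipped, no match (matches: 3)
  'drinks' -> in reference (ref count 3, used 1/3) -> match (matches: 4)
Clipped matches: 4, Candidate length: 6
Precision = 4/6 = 2/3

2/3


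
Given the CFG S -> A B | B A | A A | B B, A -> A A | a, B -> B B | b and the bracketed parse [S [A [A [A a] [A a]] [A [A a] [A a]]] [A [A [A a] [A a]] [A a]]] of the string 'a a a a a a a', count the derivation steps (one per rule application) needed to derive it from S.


Every bracketed nonterminal node [X ...] in the tree is produced by exactly one rule application.
Reading the tree off as a leftmost derivation:
  Step 1: S  =>  A A   (applied S -> A A)
  Step 2: A A  =>  A A A   (applied A -> A A)
  Step 3: A A A  =>  A A A A   (applied A -> A A)
  Step 4: A A A A  =>  a A A A   (applied A -> a)
  Step 5: a A A A  =>  a a A A   (applied A -> a)
  Step 6: a a A A  =>  a a A A A   (applied A -> A A)
  Step 7: a a A A A  =>  a a a A A   (applied A -> a)
  Step 8: a a a A A  =>  a a a a A   (applied A -> a)
  Step 9: a a a a A  =>  a a a a A A   (applied A -> A A)
  Step 10: a a a a A A  =>  a a a a A A A   (applied A -> A A)
  Step 11: a a a a A A A  =>  a a a a a A A   (applied A -> a)
  Step 12: a a a a a A A  =>  a a a a a a A   (applied A -> a)
  Step 13: a a a a a a A  =>  a a a a a a a   (applied A -> a)
Final yield: a a a a a a a
Total rewrite steps: 13

13


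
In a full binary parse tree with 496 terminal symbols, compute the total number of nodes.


Leaf nodes (terminals): 496
Internal nodes = n - 1 = 496 - 1 = 495
Total = leaves + internal = 496 + 495 = 991

991


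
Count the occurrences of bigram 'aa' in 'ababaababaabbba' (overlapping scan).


Scanning 'ababaababaabbba' for bigram 'aa':
  Position 0: 'ab' -> no
  Position 1: 'ba' -> no
  Position 2: 'ab' -> no
  Position 3: 'ba' -> no
  Position 4: 'aa' -> MATCH
  Position 5: 'ab' -> no
  Position 6: 'ba' -> no
  Position 7: 'ab' -> no
  Position 8: 'ba' -> no
  Position 9: 'aa' -> MATCH
  Position 10: 'ab' -> no
  Position 11: 'bb' -> no
  Position 12: 'bb' -> no
  Position 13: 'ba' -> no
Total matches: 2

2


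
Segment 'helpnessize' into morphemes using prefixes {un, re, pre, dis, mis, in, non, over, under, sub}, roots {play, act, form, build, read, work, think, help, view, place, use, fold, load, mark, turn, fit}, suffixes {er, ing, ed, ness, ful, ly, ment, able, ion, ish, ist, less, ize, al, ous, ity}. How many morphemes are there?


Segmenting 'helpnessize' against the inventory:
  'help' -> root (morpheme 1)
  'ness' -> suffix (morpheme 2)
  'ize' -> suffix (morpheme 3)
Total morphemes: 3

3


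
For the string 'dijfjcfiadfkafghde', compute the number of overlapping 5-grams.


String 'dijfjcfiadfkafghde' has length L = 18.
Number of overlapping n-grams = L - n + 1
Substituting: 18 - 5 + 1 = 14

14


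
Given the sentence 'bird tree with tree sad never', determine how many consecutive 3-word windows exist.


Word trigrams from [6] words:
  Trigram 1: (bird tree with)
  Trigram 2: (tree with tree)
  Trigram 3: (with tree sad)
  Trigram 4: (tree sad never)
Total word trigrams: 6 - 2 = 4

4


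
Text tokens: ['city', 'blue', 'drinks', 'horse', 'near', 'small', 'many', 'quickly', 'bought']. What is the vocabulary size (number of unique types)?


Listing all tokens and tracking unique types:
  Token 1: 'city' -> NEW (unique so far: 1)
  Token 2: 'blue' -> NEW (unique so far: 2)
  Token 3: 'drinks' -> NEW (unique so far: 3)
  Token 4: 'horse' -> NEW (unique so far: 4)
  Token 5: 'near' -> NEW (unique so far: 5)
  Token 6: 'small' -> NEW (unique so far: 6)
  Token 7: 'many' -> NEW (unique so far: 7)
  Token 8: 'quickly' -> NEW (unique so far: 8)
  Token 9: 'bought' -> NEW (unique so far: 9)
Unique types: ('blue', 'bought', 'city', 'drinks', 'horse', 'many', 'near', 'quickly', 'small')
Vocabulary size: 9

9


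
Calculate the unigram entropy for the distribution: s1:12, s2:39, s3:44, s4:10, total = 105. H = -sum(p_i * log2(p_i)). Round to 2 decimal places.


Computing entropy H = -sum(p_i * log2(p_i)):
  s1: p = 12/105 = 0.1143, -p*log2(p) = 0.3576
  s2: p = 39/105 = 0.3714, -p*log2(p) = 0.5307
  s3: p = 44/105 = 0.4190, -p*log2(p) = 0.5258
  s4: p = 10/105 = 0.0952, -p*log2(p) = 0.3231
H = sum of terms = 1.7372
Rounded to 2 decimals: 1.74

1.74


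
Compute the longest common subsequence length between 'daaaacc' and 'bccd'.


DP table for LCS of 'daaaacc' and 'bccd':
       b  c  c  d
    0  0  0  0  0
  d 0  0  0  0  1
  a 0  0  0  0  1
  a 0  0  0  0  1
  a 0  0  0  0  1
  a 0  0  0  0  1
  c 0  0  1  1  1
  c 0  0  1  2  2
LCS: 'cc'
LCS length = 2

2


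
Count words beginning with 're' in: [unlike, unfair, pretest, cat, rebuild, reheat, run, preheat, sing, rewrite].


Checking each word for prefix 're':
  'unlike' -> no (count: 0)
  'unfair' -> no (count: 0)
  'pretest' -> no (count: 0)
  'cat' -> no (count: 0)
  'rebuild' -> YES, starts with 're' (count: 1)
  'reheat' -> YES, starts with 're' (count: 2)
  'run' -> no (count: 2)
  'preheat' -> no (count: 2)
  'sing' -> no (count: 2)
  'rewrite' -> YES, starts with 're' (count: 3)
Total with prefix 're': 3

3


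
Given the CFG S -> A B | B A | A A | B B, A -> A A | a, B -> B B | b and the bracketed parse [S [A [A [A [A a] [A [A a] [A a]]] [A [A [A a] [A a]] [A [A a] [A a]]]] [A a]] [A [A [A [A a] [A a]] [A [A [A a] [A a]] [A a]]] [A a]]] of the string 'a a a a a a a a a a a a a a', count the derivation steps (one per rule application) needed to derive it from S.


Every bracketed nonterminal node [X ...] in the tree is produced by exactly one rule application.
Reading the tree off as a leftmost derivation:
  Step 1: S  =>  A A   (applied S -> A A)
  Step 2: A A  =>  A A A   (applied A -> A A)
  Step 3: A A A  =>  A A A A   (applied A -> A A)
  Step 4: A A A A  =>  A A A A A   (applied A -> A A)
  Step 5: A A A A A  =>  a A A A A   (applied A -> a)
  Step 6: a A A A A  =>  a A A A A A   (applied A -> A A)
  Step 7: a A A A A A  =>  a a A A A A   (applied A -> a)
  Step 8: a a A A A A  =>  a a a A A A   (applied A -> a)
  Step 9: a a a A A A  =>  a a a A A A A   (applied A -> A A)
  Step 10: a a a A A A A  =>  a a a A A A A A   (applied A -> A A)
  Step 11: a a a A A A A A  =>  a a a a A A A A   (applied A -> a)
  Step 12: a a a a A A A A  =>  a a a a a A A A   (applied A -> a)
  Step 13: a a a a a A A A  =>  a a a a a A A A A   (applied A -> A A)
  Step 14: a a a a a A A A A  =>  a a a a a a A A A   (applied A -> a)
  Step 15: a a a a a a A A A  =>  a a a a a a a A A   (applied A -> a)
  Step 16: a a a a a a a A A  =>  a a a a a a a a A   (applied A -> a)
  Step 17: a a a a a a a a A  =>  a a a a a a a a A A   (applied A -> A A)
  Step 18: a a a a a a a a A A  =>  a a a a a a a a A A A   (applied A -> A A)
  Step 19: a a a a a a a a A A A  =>  a a a a a a a a A A A A   (applied A -> A A)
  Step 20: a a a a a a a a A A A A  =>  a a a a a a a a a A A A   (applied A -> a)
  Step 21: a a a a a a a a a A A A  =>  a a a a a a a a a a A A   (applied A -> a)
  Step 22: a a a a a a a a a a A A  =>  a a a a a a a a a a A A A   (applied A -> A A)
  Step 23: a a a a a a a a a a A A A  =>  a a a a a a a a a a A A A A   (applied A -> A A)
  Step 24: a a a a a a a a a a A A A A  =>  a a a a a a a a a a a A A A   (applied A -> a)
  Step 25: a a a a a a a a a a a A A A  =>  a a a a a a a a a a a a A A   (applied A -> a)
  Step 26: a a a a a a a a a a a a A A  =>  a a a a a a a a a a a a a A   (applied A -> a)
  Step 27: a a a a a a a a a a a a a A  =>  a a a a a a a a a a a a a a   (applied A -> a)
Final yield: a a a a a a a a a a a a a a
Total rewrite steps: 27

27


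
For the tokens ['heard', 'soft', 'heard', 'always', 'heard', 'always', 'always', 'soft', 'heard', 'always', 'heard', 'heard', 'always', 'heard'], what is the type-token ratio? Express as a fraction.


Tokens: 14
Unique types: ('always', 'heard', 'soft') = 3
TTR = 3/14
Already in lowest terms.

3/14


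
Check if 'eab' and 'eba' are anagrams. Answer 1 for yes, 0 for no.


Sort characters of 'eab': 'abe'
Sort characters of 'eba': 'abe'
Sorted forms match -> they ARE anagrams
Result: 1

1


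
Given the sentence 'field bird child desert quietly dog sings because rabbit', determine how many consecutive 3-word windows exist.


Word trigrams from [9] words:
  Trigram 1: (field bird child)
  Trigram 2: (bird child desert)
  Trigram 3: (child desert quietly)
  Trigram 4: (desert quietly dog)
  Trigram 5: (quietly dog sings)
  Trigram 6: (dog sings because)
  Trigram 7: (sings because rabbit)
Total word trigrams: 9 - 2 = 7

7


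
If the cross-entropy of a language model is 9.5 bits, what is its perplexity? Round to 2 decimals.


Perplexity formula: PP = 2^H
H = 9.5
PP = 2^9.5
Decompose: 2^9.5 = 2^9 * 2^0.5 = 2^9 * sqrt(2)
2^9 = 512, sqrt(2) ~ 1.4142136
PP ~ 512 * 1.4142136 = 724.0773632
Rounded to 2 decimals: 724.08

724.08


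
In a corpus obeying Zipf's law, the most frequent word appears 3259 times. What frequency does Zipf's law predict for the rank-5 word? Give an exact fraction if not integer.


Zipf's law: freq(rank) = f1 / rank
f1 = 3259, rank = 5
freq = 3259 / 5
GCD(3259, 5) = 1
Simplified: 3259/5

3259/5


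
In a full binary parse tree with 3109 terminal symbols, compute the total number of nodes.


Leaf nodes (terminals): 3109
Internal nodes = n - 1 = 3109 - 1 = 3108
Total = leaves + internal = 3109 + 3108 = 6217

6217


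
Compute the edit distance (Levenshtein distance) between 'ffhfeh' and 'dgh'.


Building DP table for s1='ffhfeh' (len 6) and s2='dgh' (len 3):
       d  g  h
    0  1  2  3
  f 1  1  2  3
  f 2  2  2  3
  h 3  3  3  2
  f 4  4  4  3
  e 5  5  5  4
  h 6  6  6  5
Edit distance = dp[6][3] = 5

5


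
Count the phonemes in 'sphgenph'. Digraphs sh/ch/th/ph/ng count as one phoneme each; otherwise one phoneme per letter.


Parsing 'sphgenph' greedily, digraphs first:
  's' -> consonant phoneme (phonemes so far: 1)
  'ph' -> digraph (1 consonant phoneme) (phonemes so far: 2)
  'g' -> consonant phoneme (phonemes so far: 3)
  'e' -> vowel phoneme (phonemes so far: 4)
  'n' -> consonant phoneme (phonemes so far: 5)
  'ph' -> digraph (1 consonant phoneme) (phonemes so far: 6)
Total phonemes: 6

6


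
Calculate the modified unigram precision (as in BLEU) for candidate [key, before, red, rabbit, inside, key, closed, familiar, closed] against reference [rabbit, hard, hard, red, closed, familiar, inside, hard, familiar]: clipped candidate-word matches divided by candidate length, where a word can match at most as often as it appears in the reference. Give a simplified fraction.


Reference word counts: {'closed': 1, 'familiar': 2, 'hard': 3, 'inside': 1, 'rabbit': 1, 'red': 1}
Checking each candidate word (with clipping):
  'key' -> not in reference -> no match (matches: 0)
  'before' -> not in reference -> no match (matches: 0)
  'red' -> in reference (ref count 1, used 1/1) -> match (matches: 1)
  'rabbit' -> in reference (ref count 1, used 1/1) -> match (matches: 2)
  'inside' -> in reference (ref count 1, used 1/1) -> match (matches: 3)
  'key' -> not in reference -> no match (matches: 3)
  'closed' -> in reference (ref count 1, used 1/1) -> match (matches: 4)
  'familiar' -> in reference (ref count 2, used 1/2) -> match (matches: 5)
  'closed' -> ref count 1 already used up (1/1) -> clipped, no match (matches: 5)
Clipped matches: 5, Candidate length: 9
Precision = 5/9

5/9


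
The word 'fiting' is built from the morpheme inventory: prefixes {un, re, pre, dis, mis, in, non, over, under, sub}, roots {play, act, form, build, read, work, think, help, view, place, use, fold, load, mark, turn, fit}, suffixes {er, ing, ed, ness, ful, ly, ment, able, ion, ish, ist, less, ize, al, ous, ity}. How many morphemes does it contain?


Segmenting 'fiting' against the inventory:
  'fit' -> root (morpheme 1)
  'ing' -> suffix (morpheme 2)
Total morphemes: 2

2


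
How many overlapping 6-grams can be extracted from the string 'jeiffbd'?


String 'jeiffbd' has length L = 7.
Number of overlapping n-grams = L - n + 1
Substituting: 7 - 6 + 1 = 2

2


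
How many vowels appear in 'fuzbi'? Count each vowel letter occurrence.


Scanning each character of 'fuzbi':
  Position 1: 'f' -> consonant (running count: 0)
  Position 2: 'u' -> vowel (running count: 1)
  Position 3: 'z' -> consonant (running count: 1)
  Position 4: 'b' -> consonant (running count: 1)
  Position 5: 'i' -> vowel (running count: 2)
Total vowels: 2

2


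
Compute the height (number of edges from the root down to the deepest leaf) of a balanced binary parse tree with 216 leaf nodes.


In a balanced binary tree with n leaves the deepest leaf is ceil(log2(n)) edges below the root.
log2(216) = 7.7549
ceil(7.7549) = 8
height (edges) = 8

8


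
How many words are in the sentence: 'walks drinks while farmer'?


Counting words by splitting on spaces:
  Word 1: 'walks'
  Word 2: 'drinks'
  Word 3: 'while'
  Word 4: 'farmer'
Total words: 4

4


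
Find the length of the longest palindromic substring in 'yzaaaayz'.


Scanning 'yzaaaayz' for palindromic substrings.
Substring at positions 2-5: 'aaaa'.
Check: reverse('aaaa') = 'aaaa' -> palindrome confirmed.
Neighbouring characters ('z' / 'y') break symmetry, so it cannot extend further.
No longer palindromic substring exists; longest length = 4

4


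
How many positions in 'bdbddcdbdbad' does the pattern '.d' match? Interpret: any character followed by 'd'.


Pattern: .d means any character followed by 'd'.
Scanning 'bdbddcdbdbad' position-by-position:
  Pos 0: window 'bd' -> MATCH
  Pos 1: window 'db' -> no
  Pos 2: window 'bd' -> MATCH
  Pos 3: window 'dd' -> MATCH
  Pos 4: window 'dc' -> no
  Pos 5: window 'cd' -> MATCH
  Pos 6: window 'db' -> no
  Pos 7: window 'bd' -> MATCH
  Pos 8: window 'db' -> no
  Pos 9: window 'ba' -> no
  Pos 10: window 'ad' -> MATCH
  Pos 11: window 'd' -> no
Total matches: 6

6


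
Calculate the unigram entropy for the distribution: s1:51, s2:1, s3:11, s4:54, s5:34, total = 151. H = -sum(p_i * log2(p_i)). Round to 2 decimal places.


Computing entropy H = -sum(p_i * log2(p_i)):
  s1: p = 51/151 = 0.3377, -p*log2(p) = 0.5289
  s2: p = 1/151 = 0.0066, -p*log2(p) = 0.0479
  s3: p = 11/151 = 0.0728, -p*log2(p) = 0.2753
  s4: p = 54/151 = 0.3576, -p*log2(p) = 0.5305
  s5: p = 34/151 = 0.2252, -p*log2(p) = 0.4843
H = sum of terms = 1.8669
Rounded to 2 decimals: 1.87

1.87


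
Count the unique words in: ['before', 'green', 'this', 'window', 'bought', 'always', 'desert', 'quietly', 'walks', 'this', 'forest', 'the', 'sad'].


Listing all tokens and tracking unique types:
  Token 1: 'before' -> NEW (unique so far: 1)
  Token 2: 'green' -> NEW (unique so far: 2)
  Token 3: 'this' -> NEW (unique so far: 3)
  Token 4: 'window' -> NEW (unique so far: 4)
  Token 5: 'bought' -> NEW (unique so far: 5)
  Token 6: 'always' -> NEW (unique so far: 6)
  Token 7: 'desert' -> NEW (unique so far: 7)
  Token 8: 'quietly' -> NEW (unique so far: 8)
  Token 9: 'walks' -> NEW (unique so far: 9)
  Token 10: 'this' -> duplicate (unique so far: 9)
  Token 11: 'forest' -> NEW (unique so far: 10)
  Token 12: 'the' -> NEW (unique so far: 11)
  Token 13: 'sad' -> NEW (unique so far: 12)
Unique types: ('always', 'before', 'bought', 'desert', 'forest', 'green', 'quietly', 'sad', 'the', 'this', 'walks', 'window')
Vocabulary size: 12

12


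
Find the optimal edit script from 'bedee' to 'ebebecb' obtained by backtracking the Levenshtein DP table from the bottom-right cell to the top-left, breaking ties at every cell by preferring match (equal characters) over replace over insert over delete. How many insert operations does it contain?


Edit distance = 4. Backtracking from cell (5, 7) with preference match > replace > insert > delete,
then listing the resulting alignment 'bedee' -> 'ebebecb' left to right:
  Step 1: insert 'e' [insertion #1]
  Step 2: keep 'b'
  Step 3: keep 'e'
  Step 4: replace d->b
  Step 5: keep 'e'
  Step 6: insert 'c' [insertion #2]
  Step 7: replace e->b
Total insertions: 2

2


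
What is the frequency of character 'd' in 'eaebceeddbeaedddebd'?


Scanning 'eaebceeddbeaedddebd' for 'd':
  Position 7: 'd' -> MATCH (count: 1)
  Position 8: 'd' -> MATCH (count: 2)
  Position 13: 'd' -> MATCH (count: 3)
  Position 14: 'd' -> MATCH (count: 4)
  Position 15: 'd' -> MATCH (count: 5)
  Position 18: 'd' -> MATCH (count: 6)
Total occurrences of 'd': 6

6


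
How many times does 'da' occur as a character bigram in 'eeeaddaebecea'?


Scanning 'eeeaddaebecea' for bigram 'da':
  Position 0: 'ee' -> no
  Position 1: 'ee' -> no
  Position 2: 'ea' -> no
  Position 3: 'ad' -> no
  Position 4: 'dd' -> no
  Position 5: 'da' -> MATCH
  Position 6: 'ae' -> no
  Position 7: 'eb' -> no
  Position 8: 'be' -> no
  Position 9: 'ec' -> no
  Position 10: 'ce' -> no
  Position 11: 'ea' -> no
Total matches: 1

1


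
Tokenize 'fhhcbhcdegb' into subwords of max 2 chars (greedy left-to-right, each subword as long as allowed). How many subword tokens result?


'fhhcbhcdegb' has 11 characters.
Chunking with max size 2:
  Chunk 1: 'fh' (positions 0-1)
  Chunk 2: 'hc' (positions 2-3)
  Chunk 3: 'bh' (positions 4-5)
  Chunk 4: 'cd' (positions 6-7)
  Chunk 5: 'eg' (positions 8-9)
  Chunk 6: 'b' (positions 10-10)
Total chunks: ceil(11 / 2) = 6

6


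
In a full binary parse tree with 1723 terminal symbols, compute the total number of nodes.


Leaf nodes (terminals): 1723
Internal nodes = n - 1 = 1723 - 1 = 1722
Total = leaves + internal = 1723 + 1722 = 3445

3445


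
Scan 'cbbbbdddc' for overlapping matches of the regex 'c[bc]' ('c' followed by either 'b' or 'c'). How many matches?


Pattern: c[bc] means 'c' followed by either 'b' or 'c'.
Scanning 'cbbbbdddc' position-by-position:
  Pos 0: window 'cb' -> MATCH
  Pos 1: window 'bb' -> no
  Pos 2: window 'bb' -> no
  Pos 3: window 'bb' -> no
  Pos 4: window 'bd' -> no
  Pos 5: window 'dd' -> no
  Pos 6: window 'dd' -> no
  Pos 7: window 'dc' -> no
  Pos 8: window 'c' -> no
Total matches: 1

1
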